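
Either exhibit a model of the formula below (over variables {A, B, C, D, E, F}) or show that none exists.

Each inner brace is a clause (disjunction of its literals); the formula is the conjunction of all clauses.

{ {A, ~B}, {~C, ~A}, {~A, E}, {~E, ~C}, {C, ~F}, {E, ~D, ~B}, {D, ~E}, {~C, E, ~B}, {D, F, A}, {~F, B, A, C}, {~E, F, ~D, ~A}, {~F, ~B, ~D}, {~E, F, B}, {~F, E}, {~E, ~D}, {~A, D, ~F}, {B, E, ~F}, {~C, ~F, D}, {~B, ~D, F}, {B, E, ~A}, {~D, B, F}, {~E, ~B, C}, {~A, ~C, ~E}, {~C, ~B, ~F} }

Try A = 1.
Unit clause (~C) forces C = 0.
Unit clause (E) forces E = 1.
Unit clause (~F) forces F = 0.
Unit clause (D) forces D = 1.
But (~D) is also a unit clause — contradiction.
That branch fails; take A = 0 instead.
Unit clause (~B) forces B = 0.
Try E = 0.
Unit clause (~F) forces F = 0.
Unit clause (D) forces D = 1.
But (~D) is also a unit clause — contradiction.
That branch fails; take E = 1 instead.
Unit clause (~C) forces C = 0.
Unit clause (~F) forces F = 0.
But (F) is also a unit clause — contradiction.
Either choice for E ends in contradiction.
Either choice for A ends in contradiction.

UNSATISFIABLE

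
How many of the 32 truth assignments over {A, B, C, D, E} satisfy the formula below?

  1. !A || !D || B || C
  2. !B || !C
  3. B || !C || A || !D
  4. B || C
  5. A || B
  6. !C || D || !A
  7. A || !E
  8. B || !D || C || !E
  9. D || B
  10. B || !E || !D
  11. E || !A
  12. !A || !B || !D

3

There are 2^5 = 32 truth assignments over (A, B, C, D, E).
Split on A. With A = true, the clauses containing A are satisfied and !A drops from the rest; 1 of the 2^4 = 16 assignments to the other variables satisfy what remains.
With A = false, by the same count on the reduced clause set, 2 assignments work.
Total: 1 + 2 = 3.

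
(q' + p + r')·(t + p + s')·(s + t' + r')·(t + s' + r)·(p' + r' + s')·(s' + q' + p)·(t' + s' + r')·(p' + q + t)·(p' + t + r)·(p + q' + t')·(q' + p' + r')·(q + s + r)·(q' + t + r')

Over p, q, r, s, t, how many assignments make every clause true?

There are 2^5 = 32 truth assignments over (p, q, r, s, t).
Split on p. With p = 1, the clauses containing p are satisfied and p' drops from the rest; 3 of the 2^4 = 16 assignments to the other variables satisfy what remains.
With p = 0, by the same count on the reduced clause set, 3 assignments work.
Total: 3 + 3 = 6.

6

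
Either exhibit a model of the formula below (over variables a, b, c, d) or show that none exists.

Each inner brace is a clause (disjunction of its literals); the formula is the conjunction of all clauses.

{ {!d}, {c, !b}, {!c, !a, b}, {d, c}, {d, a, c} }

(!d) alone gives d = false.
(c) alone gives c = true.
Suppose a = false.
Every clause is now satisfied; b is unconstrained.

a: false; b: false; c: true; d: false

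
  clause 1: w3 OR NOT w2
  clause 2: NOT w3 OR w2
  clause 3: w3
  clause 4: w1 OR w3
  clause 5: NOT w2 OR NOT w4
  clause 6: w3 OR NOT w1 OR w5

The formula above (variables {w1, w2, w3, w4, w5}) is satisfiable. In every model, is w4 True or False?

False

Suppose w4 = true.
From the singleton clause (w3), w3 = true.
From the singleton clause (w2), w2 = true.
Now (NOT w2) is unsatisfied and unit — conflict.
So every satisfying assignment has w4 = False.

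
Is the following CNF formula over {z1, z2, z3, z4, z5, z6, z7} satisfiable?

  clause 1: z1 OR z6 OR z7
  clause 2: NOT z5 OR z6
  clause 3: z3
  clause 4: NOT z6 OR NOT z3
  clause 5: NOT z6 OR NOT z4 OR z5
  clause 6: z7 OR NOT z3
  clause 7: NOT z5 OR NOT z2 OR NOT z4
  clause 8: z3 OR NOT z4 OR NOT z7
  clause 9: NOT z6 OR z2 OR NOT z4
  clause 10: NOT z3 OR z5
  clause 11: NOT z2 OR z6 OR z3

The clause (z3) is unit, so z3 = true.
The clause (NOT z6) is unit, so z6 = false.
The clause (NOT z5) is unit, so z5 = false.
That conflicts with the unit clause (z5).
No assignment satisfies every clause.

No, unsatisfiable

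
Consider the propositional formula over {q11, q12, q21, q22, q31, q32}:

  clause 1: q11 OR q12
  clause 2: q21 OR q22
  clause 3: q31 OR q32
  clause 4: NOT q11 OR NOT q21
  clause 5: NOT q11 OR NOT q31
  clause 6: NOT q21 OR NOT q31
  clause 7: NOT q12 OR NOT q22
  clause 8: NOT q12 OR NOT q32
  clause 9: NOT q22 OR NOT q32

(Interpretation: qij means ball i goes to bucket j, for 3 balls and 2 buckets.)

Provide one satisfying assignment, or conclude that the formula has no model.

Case q11 = true:
From the singleton clause (NOT q21), q21 = false.
From the singleton clause (q22), q22 = true.
From the singleton clause (NOT q31), q31 = false.
From the singleton clause (q32), q32 = true.
Now (NOT q32) is unsatisfied and unit — conflict.
Backtrack on q11: now try q11 = false.
From the singleton clause (q12), q12 = true.
From the singleton clause (NOT q22), q22 = false.
From the singleton clause (q21), q21 = true.
From the singleton clause (NOT q31), q31 = false.
From the singleton clause (q32), q32 = true.
Now (NOT q32) is unsatisfied and unit — conflict.
Neither q11 = true nor q11 = false works.

UNSATISFIABLE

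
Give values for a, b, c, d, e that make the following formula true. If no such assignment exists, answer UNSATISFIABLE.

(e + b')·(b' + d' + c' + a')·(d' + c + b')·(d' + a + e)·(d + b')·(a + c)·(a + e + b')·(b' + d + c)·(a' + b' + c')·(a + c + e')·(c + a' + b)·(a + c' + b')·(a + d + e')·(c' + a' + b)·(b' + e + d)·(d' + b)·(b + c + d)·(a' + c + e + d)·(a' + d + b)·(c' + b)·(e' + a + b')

UNSATISFIABLE

Suppose e = 1.
Suppose d = 1.
From the singleton clause (b), b = 1.
From the singleton clause (c), c = 1.
From the singleton clause (a'), a = 0.
Now (a) is unsatisfied and unit — conflict.
So d must be the other value — set d = 0.
From the singleton clause (b'), b = 0.
From the singleton clause (a), a = 1.
Now (a') is unsatisfied and unit — conflict.
Neither d = 1 nor d = 0 works.
So e must be the other value — set e = 0.
From the singleton clause (b'), b = 0.
From the singleton clause (d'), d = 0.
From the singleton clause (c), c = 1.
Now (c') is unsatisfied and unit — conflict.
Neither e = 1 nor e = 0 works.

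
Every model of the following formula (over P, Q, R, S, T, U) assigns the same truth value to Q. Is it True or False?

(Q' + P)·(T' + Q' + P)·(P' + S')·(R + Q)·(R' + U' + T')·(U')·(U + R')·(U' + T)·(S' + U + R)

Suppose Q = 0.
The clause (R) is unit, so R = 1.
The clause (U') is unit, so U = 0.
Now (U) is unsatisfied and unit — conflict.
So every satisfying assignment has Q = True.

True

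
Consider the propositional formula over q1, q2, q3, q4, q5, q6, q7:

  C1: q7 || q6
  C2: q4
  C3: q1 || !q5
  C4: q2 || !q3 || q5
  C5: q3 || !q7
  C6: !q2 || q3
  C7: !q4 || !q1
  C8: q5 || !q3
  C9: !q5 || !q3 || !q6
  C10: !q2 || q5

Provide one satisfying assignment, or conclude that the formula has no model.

(q4) alone gives q4 = true.
(!q1) alone gives q1 = false.
(!q5) alone gives q5 = false.
(!q3) alone gives q3 = false.
(!q7) alone gives q7 = false.
(q6) alone gives q6 = true.
(!q2) alone gives q2 = false.
This assignment satisfies each clause.

q1 ↦ false,  q2 ↦ false,  q3 ↦ false,  q4 ↦ true,  q5 ↦ false,  q6 ↦ true,  q7 ↦ false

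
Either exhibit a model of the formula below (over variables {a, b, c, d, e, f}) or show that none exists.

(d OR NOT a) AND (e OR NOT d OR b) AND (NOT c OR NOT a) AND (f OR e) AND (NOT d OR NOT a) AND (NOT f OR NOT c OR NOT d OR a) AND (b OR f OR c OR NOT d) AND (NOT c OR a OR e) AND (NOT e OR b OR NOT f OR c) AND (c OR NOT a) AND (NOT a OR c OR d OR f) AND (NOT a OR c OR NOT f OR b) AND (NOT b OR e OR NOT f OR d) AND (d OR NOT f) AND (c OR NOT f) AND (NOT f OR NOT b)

Case d = false:
(NOT a) alone gives a = false.
(NOT f) alone gives f = false.
(e) alone gives e = true.
Every clause is now satisfied; b, c are unconstrained.

a: false; b: true; c: false; d: false; e: true; f: false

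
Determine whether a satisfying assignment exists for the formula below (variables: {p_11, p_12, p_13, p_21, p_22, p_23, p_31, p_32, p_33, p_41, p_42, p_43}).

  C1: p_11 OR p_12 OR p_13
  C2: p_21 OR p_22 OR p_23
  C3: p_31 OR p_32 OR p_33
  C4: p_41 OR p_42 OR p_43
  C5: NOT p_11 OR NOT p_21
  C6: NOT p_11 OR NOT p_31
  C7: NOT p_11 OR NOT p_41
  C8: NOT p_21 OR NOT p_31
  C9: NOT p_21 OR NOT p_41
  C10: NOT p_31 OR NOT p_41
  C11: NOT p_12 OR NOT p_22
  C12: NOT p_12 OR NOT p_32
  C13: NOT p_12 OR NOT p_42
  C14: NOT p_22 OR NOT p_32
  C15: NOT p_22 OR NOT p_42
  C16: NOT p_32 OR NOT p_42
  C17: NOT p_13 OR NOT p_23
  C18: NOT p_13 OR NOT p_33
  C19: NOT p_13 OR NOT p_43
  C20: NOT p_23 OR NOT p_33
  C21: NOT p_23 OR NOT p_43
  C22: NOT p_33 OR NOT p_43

Branch on p_11: set p_11 = false.
Branch on p_12: set p_12 = true.
(NOT p_22) alone gives p_22 = false.
(NOT p_32) alone gives p_32 = false.
(NOT p_42) alone gives p_42 = false.
Branch on p_21: set p_21 = true.
(NOT p_31) alone gives p_31 = false.
(p_33) alone gives p_33 = true.
(NOT p_41) alone gives p_41 = false.
(p_43) alone gives p_43 = true.
Now (NOT p_43) is unsatisfied and unit — conflict.
That branch fails; take p_21 = false instead.
(p_23) alone gives p_23 = true.
(NOT p_13) alone gives p_13 = false.
(NOT p_33) alone gives p_33 = false.
(p_31) alone gives p_31 = true.
(NOT p_41) alone gives p_41 = false.
(p_43) alone gives p_43 = true.
Now (NOT p_43) is unsatisfied and unit — conflict.
Neither p_21 = true nor p_21 = false works.
That branch fails; take p_12 = false instead.
(p_13) alone gives p_13 = true.
(NOT p_23) alone gives p_23 = false.
(NOT p_33) alone gives p_33 = false.
(NOT p_43) alone gives p_43 = false.
Branch on p_21: set p_21 = true.
(NOT p_31) alone gives p_31 = false.
(p_32) alone gives p_32 = true.
(NOT p_41) alone gives p_41 = false.
(p_42) alone gives p_42 = true.
Now (NOT p_42) is unsatisfied and unit — conflict.
That branch fails; take p_21 = false instead.
(p_22) alone gives p_22 = true.
(NOT p_32) alone gives p_32 = false.
(p_31) alone gives p_31 = true.
(NOT p_41) alone gives p_41 = false.
(p_42) alone gives p_42 = true.
Now (NOT p_42) is unsatisfied and unit — conflict.
Neither p_21 = true nor p_21 = false works.
Neither p_12 = true nor p_12 = false works.
That branch fails; take p_11 = true instead.
(NOT p_21) alone gives p_21 = false.
(NOT p_31) alone gives p_31 = false.
(NOT p_41) alone gives p_41 = false.
Branch on p_22: set p_22 = true.
(NOT p_12) alone gives p_12 = false.
(NOT p_32) alone gives p_32 = false.
(p_33) alone gives p_33 = true.
(NOT p_42) alone gives p_42 = false.
(p_43) alone gives p_43 = true.
Now (NOT p_43) is unsatisfied and unit — conflict.
That branch fails; take p_22 = false instead.
(p_23) alone gives p_23 = true.
(NOT p_13) alone gives p_13 = false.
(NOT p_33) alone gives p_33 = false.
(p_32) alone gives p_32 = true.
(NOT p_12) alone gives p_12 = false.
(NOT p_42) alone gives p_42 = false.
(p_43) alone gives p_43 = true.
Now (NOT p_43) is unsatisfied and unit — conflict.
Neither p_22 = true nor p_22 = false works.
Neither p_11 = true nor p_11 = false works.
No assignment satisfies every clause.

Unsatisfiable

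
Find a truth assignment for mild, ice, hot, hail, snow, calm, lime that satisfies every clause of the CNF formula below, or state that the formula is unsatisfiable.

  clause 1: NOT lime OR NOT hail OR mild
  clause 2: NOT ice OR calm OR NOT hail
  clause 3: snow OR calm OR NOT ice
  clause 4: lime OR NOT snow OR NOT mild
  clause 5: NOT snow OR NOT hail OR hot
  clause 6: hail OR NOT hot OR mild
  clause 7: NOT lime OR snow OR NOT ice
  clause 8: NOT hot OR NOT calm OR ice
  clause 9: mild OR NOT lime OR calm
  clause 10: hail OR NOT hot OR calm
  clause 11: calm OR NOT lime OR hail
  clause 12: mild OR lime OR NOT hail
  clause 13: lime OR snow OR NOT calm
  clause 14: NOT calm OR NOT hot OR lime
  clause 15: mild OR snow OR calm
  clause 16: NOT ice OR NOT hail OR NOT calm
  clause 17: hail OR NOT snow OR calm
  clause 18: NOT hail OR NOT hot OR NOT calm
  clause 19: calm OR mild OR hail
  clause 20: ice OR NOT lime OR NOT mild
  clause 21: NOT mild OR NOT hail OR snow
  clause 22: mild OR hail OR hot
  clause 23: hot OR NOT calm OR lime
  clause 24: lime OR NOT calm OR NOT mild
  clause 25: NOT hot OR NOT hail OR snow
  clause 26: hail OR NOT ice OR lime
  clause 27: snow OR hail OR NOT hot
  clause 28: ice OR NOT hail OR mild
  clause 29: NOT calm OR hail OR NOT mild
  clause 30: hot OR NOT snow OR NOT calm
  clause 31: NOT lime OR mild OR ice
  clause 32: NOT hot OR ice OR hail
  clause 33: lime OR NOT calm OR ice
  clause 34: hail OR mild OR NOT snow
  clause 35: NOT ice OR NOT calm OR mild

mild: true, ice: false, hot: false, hail: false, snow: false, calm: false, lime: false

Try lime = false.
Try snow = false.
(NOT calm) alone gives calm = false.
(NOT ice) alone gives ice = false.
(mild) alone gives mild = true.
(NOT hail) alone gives hail = false.
(NOT hot) alone gives hot = false.
All clauses are satisfied.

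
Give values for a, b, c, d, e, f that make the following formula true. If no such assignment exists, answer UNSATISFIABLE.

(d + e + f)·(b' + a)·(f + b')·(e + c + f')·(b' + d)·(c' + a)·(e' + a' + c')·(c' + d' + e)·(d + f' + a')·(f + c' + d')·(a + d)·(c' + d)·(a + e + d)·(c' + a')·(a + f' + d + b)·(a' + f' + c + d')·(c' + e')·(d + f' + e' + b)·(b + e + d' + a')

a ↦ 1,  b ↦ 0,  c ↦ 0,  d ↦ 1,  e ↦ 1,  f ↦ 0

Branch on b: set b = 0.
Branch on c: set c = 0.
Branch on e: set e = 1.
Branch on a: set a = 1.
Branch on d: set d = 1.
(f') alone gives f = 0.
All clauses are satisfied.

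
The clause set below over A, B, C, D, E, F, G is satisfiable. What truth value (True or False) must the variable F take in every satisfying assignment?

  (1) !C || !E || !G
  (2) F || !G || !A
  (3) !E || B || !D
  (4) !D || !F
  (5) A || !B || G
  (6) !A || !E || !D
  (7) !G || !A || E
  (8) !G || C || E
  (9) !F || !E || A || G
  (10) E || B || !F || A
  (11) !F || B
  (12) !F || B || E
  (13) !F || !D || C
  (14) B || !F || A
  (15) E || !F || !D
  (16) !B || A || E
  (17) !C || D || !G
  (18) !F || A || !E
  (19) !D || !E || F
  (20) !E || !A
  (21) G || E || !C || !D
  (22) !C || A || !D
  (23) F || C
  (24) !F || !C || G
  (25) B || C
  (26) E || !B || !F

Suppose F = true.
(!D) alone gives D = false.
(B) alone gives B = true.
(E) alone gives E = true.
(A) alone gives A = true.
But (!A) is also a unit clause — contradiction.
So every satisfying assignment has F = False.

False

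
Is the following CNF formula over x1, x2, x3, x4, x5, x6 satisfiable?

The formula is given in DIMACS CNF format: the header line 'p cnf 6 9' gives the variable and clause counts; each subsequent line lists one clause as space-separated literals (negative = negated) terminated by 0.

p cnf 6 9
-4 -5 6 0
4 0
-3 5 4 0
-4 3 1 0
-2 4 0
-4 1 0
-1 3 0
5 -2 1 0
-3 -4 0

Unit clause (x4) forces x4 = True.
Unit clause (x1) forces x1 = True.
Unit clause (x3) forces x3 = True.
Now (¬x3) is unsatisfied and unit — conflict.
No assignment satisfies every clause.

No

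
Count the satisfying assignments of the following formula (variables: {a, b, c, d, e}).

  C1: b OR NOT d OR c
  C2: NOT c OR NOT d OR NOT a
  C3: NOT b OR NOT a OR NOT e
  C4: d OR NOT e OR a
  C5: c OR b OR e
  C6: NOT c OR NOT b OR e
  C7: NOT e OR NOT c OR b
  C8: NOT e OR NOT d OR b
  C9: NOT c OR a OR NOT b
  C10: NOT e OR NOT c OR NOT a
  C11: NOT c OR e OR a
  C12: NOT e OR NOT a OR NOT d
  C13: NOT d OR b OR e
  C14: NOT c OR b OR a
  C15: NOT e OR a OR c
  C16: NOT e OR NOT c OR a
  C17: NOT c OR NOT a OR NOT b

There are 2^5 = 32 truth assignments over (a, b, c, d, e).
Split on e. With e = true, the clauses containing e are satisfied and NOT e drops from the rest; 1 of the 2^4 = 16 assignments to the other variables satisfy what remains.
With e = false, by the same count on the reduced clause set, 5 assignments work.
(One model: a=F, b=T, c=F, d=F, e=F.)
Total: 1 + 5 = 6.

6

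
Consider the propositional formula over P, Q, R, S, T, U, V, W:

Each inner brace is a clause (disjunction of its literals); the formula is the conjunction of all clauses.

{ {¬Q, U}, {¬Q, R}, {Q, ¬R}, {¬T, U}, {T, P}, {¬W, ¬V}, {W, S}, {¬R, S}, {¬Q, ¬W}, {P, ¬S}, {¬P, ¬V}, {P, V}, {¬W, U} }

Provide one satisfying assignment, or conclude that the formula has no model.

Branch on Q: set Q = False.
From the singleton clause (¬R), R = False.
Branch on T: set T = True.
From the singleton clause (U), U = True.
Branch on W: set W = True.
From the singleton clause (¬V), V = False.
From the singleton clause (P), P = True.
No clause remains; S is free.

P ↦ True, Q ↦ False, R ↦ False, S ↦ False, T ↦ True, U ↦ True, V ↦ False, W ↦ True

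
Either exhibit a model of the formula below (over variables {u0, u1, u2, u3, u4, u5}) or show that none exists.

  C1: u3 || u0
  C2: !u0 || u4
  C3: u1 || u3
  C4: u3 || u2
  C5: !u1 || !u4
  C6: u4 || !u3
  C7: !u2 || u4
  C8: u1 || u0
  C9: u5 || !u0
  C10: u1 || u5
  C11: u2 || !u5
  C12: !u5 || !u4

Try u3 = true.
The clause (u4) is unit, so u4 = true.
The clause (!u1) is unit, so u1 = false.
The clause (u0) is unit, so u0 = true.
The clause (u5) is unit, so u5 = true.
Now (!u5) is unsatisfied and unit — conflict.
Undo u3 and try u3 = false.
The clause (u0) is unit, so u0 = true.
The clause (u4) is unit, so u4 = true.
The clause (u1) is unit, so u1 = true.
Now (!u1) is unsatisfied and unit — conflict.
Either choice for u3 ends in contradiction.

UNSATISFIABLE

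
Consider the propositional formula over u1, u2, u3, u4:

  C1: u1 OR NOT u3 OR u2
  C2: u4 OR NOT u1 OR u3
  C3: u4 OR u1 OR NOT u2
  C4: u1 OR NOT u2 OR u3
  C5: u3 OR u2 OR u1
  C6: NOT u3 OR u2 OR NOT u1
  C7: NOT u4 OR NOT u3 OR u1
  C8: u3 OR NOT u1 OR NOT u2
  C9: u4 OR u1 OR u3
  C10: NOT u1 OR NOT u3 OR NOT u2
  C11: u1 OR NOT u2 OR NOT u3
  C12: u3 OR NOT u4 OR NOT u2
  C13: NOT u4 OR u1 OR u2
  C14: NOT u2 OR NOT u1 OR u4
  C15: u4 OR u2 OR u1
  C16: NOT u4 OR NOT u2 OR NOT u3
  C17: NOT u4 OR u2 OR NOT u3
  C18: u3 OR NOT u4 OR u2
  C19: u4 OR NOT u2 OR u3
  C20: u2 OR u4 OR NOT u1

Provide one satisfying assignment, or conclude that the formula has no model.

Suppose u1 = true.
Suppose u4 = true.
Suppose u3 = false.
From the singleton clause (NOT u2), u2 = false.
That conflicts with the unit clause (u2).
Backtrack on u3: now try u3 = true.
From the singleton clause (u2), u2 = true.
That conflicts with the unit clause (NOT u2).
Neither u3 = true nor u3 = false works.
Backtrack on u4: now try u4 = false.
From the singleton clause (u3), u3 = true.
From the singleton clause (u2), u2 = true.
That conflicts with the unit clause (NOT u2).
Neither u4 = true nor u4 = false works.
Backtrack on u1: now try u1 = false.
Suppose u3 = false.
From the singleton clause (NOT u2), u2 = false.
That conflicts with the unit clause (u2).
Backtrack on u3: now try u3 = true.
From the singleton clause (u2), u2 = true.
That conflicts with the unit clause (NOT u2).
Neither u3 = true nor u3 = false works.
Neither u1 = true nor u1 = false works.

UNSATISFIABLE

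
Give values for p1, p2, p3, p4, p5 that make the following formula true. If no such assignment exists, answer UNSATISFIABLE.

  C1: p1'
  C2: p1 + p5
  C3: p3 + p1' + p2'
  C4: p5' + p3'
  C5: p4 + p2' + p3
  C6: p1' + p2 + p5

The clause (p1') is unit, so p1 = 0.
The clause (p5) is unit, so p5 = 1.
The clause (p3') is unit, so p3 = 0.
Case p4 = 1:
All clauses hold; p2 can take either value.

p1=0; p2=0; p3=0; p4=1; p5=1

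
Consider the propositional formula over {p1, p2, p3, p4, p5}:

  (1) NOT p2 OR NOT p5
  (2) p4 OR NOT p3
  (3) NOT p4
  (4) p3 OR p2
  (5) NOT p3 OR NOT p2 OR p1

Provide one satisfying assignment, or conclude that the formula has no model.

From the singleton clause (NOT p4), p4 = false.
From the singleton clause (NOT p3), p3 = false.
From the singleton clause (p2), p2 = true.
From the singleton clause (NOT p5), p5 = false.
All clauses hold; p1 can take either value.

p1: false; p2: true; p3: false; p4: false; p5: false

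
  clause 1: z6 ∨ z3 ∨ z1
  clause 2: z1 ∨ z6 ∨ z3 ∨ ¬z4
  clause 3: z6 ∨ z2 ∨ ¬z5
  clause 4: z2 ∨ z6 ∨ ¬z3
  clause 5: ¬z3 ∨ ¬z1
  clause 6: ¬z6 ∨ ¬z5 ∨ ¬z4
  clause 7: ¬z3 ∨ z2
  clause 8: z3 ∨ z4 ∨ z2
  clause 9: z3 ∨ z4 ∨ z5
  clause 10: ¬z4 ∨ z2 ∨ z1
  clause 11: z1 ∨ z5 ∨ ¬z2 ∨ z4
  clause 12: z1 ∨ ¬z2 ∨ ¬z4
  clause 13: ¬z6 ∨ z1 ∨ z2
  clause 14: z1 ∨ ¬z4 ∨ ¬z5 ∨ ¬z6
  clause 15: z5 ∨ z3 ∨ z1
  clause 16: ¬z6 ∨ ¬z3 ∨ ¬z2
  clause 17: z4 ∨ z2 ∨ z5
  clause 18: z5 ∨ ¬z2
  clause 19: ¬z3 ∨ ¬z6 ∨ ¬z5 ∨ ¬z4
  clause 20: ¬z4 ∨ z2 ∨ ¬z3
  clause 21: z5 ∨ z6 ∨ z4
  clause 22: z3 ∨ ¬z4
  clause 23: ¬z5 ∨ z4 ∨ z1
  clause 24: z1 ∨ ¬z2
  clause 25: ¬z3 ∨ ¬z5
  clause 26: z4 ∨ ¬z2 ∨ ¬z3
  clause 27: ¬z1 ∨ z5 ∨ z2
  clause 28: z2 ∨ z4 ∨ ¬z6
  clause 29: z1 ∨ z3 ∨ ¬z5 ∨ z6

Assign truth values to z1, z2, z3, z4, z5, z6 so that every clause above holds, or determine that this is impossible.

z1=True, z2=True, z3=False, z4=False, z5=True, z6=True

Case z3 = False:
From the singleton clause (¬z4), z4 = False.
From the singleton clause (z2), z2 = True.
From the singleton clause (z5), z5 = True.
From the singleton clause (z1), z1 = True.
All clauses hold; z6 can take either value.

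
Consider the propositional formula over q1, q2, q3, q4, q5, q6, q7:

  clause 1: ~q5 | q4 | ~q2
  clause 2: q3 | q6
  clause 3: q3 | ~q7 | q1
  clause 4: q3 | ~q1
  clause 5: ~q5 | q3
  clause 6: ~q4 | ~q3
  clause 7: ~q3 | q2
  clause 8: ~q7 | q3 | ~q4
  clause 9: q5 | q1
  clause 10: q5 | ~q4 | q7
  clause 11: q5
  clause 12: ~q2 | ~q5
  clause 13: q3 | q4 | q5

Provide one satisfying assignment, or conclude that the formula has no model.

UNSATISFIABLE

Unit clause (q5) forces q5 = 1.
Unit clause (q3) forces q3 = 1.
Unit clause (~q4) forces q4 = 0.
Unit clause (~q2) forces q2 = 0.
But (q2) is also a unit clause — contradiction.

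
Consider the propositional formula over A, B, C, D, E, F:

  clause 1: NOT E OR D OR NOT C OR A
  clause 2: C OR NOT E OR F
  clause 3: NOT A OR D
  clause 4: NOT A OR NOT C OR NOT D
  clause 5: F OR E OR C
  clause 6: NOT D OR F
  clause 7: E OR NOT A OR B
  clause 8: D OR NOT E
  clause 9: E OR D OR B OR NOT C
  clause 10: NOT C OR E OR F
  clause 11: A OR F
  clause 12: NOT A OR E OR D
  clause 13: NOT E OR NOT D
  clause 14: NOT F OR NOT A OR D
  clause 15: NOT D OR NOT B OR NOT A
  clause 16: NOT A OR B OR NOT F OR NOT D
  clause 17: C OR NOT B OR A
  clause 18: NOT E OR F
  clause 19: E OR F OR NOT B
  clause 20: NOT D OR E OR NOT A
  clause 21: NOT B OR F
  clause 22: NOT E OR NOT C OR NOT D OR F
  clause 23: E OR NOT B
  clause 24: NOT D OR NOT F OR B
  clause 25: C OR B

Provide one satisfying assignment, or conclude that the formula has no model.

Branch on A: set A = false.
The clause (F) is unit, so F = true.
Branch on D: set D = true.
The clause (NOT E) is unit, so E = false.
The clause (NOT B) is unit, so B = false.
That conflicts with the unit clause (B).
That branch fails; take D = false instead.
The clause (NOT E) is unit, so E = false.
The clause (NOT B) is unit, so B = false.
The clause (NOT C) is unit, so C = false.
That conflicts with the unit clause (C).
Both values of D lead to a conflict.
That branch fails; take A = true instead.
The clause (D) is unit, so D = true.
The clause (NOT C) is unit, so C = false.
The clause (F) is unit, so F = true.
The clause (NOT E) is unit, so E = false.
That conflicts with the unit clause (E).
Both values of A lead to a conflict.

UNSATISFIABLE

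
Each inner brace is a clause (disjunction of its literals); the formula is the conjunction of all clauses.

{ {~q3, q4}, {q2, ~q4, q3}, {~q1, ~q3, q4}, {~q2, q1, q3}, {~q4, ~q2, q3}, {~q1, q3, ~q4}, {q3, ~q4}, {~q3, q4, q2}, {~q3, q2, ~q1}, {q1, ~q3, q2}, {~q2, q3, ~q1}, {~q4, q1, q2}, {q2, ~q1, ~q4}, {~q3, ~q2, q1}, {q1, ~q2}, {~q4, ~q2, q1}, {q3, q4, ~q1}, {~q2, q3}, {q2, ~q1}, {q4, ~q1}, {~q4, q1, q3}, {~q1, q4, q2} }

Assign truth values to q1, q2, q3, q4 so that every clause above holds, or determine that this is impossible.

Suppose q3 = 1.
From the singleton clause (q4), q4 = 1.
Suppose q2 = 1.
From the singleton clause (q1), q1 = 1.
All clauses are satisfied.

q1: 1, q2: 1, q3: 1, q4: 1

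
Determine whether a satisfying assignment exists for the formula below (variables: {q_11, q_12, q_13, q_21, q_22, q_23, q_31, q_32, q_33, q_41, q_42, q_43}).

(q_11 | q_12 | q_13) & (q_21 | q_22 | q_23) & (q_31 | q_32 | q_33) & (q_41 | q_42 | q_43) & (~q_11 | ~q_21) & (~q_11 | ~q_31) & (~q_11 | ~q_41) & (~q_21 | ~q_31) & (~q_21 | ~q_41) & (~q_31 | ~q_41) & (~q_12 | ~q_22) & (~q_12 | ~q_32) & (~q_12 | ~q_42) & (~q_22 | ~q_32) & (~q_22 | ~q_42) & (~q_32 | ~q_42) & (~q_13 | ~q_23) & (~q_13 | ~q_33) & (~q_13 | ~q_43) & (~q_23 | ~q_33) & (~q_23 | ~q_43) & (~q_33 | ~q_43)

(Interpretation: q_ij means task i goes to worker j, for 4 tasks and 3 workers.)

Try q_11 = 0.
Try q_12 = 1.
From the singleton clause (~q_22), q_22 = 0.
From the singleton clause (~q_32), q_32 = 0.
From the singleton clause (~q_42), q_42 = 0.
Try q_21 = 1.
From the singleton clause (~q_31), q_31 = 0.
From the singleton clause (q_33), q_33 = 1.
From the singleton clause (~q_41), q_41 = 0.
From the singleton clause (q_43), q_43 = 1.
Now (~q_43) is unsatisfied and unit — conflict.
Backtrack on q_21: now try q_21 = 0.
From the singleton clause (q_23), q_23 = 1.
From the singleton clause (~q_13), q_13 = 0.
From the singleton clause (~q_33), q_33 = 0.
From the singleton clause (q_31), q_31 = 1.
From the singleton clause (~q_41), q_41 = 0.
From the singleton clause (q_43), q_43 = 1.
Now (~q_43) is unsatisfied and unit — conflict.
Neither q_21 = 1 nor q_21 = 0 works.
Backtrack on q_12: now try q_12 = 0.
From the singleton clause (q_13), q_13 = 1.
From the singleton clause (~q_23), q_23 = 0.
From the singleton clause (~q_33), q_33 = 0.
From the singleton clause (~q_43), q_43 = 0.
Try q_21 = 1.
From the singleton clause (~q_31), q_31 = 0.
From the singleton clause (q_32), q_32 = 1.
From the singleton clause (~q_41), q_41 = 0.
From the singleton clause (q_42), q_42 = 1.
Now (~q_42) is unsatisfied and unit — conflict.
Backtrack on q_21: now try q_21 = 0.
From the singleton clause (q_22), q_22 = 1.
From the singleton clause (~q_32), q_32 = 0.
From the singleton clause (q_31), q_31 = 1.
From the singleton clause (~q_41), q_41 = 0.
From the singleton clause (q_42), q_42 = 1.
Now (~q_42) is unsatisfied and unit — conflict.
Neither q_21 = 1 nor q_21 = 0 works.
Neither q_12 = 1 nor q_12 = 0 works.
Backtrack on q_11: now try q_11 = 1.
From the singleton clause (~q_21), q_21 = 0.
From the singleton clause (~q_31), q_31 = 0.
From the singleton clause (~q_41), q_41 = 0.
Try q_22 = 1.
From the singleton clause (~q_12), q_12 = 0.
From the singleton clause (~q_32), q_32 = 0.
From the singleton clause (q_33), q_33 = 1.
From the singleton clause (~q_42), q_42 = 0.
From the singleton clause (q_43), q_43 = 1.
Now (~q_43) is unsatisfied and unit — conflict.
Backtrack on q_22: now try q_22 = 0.
From the singleton clause (q_23), q_23 = 1.
From the singleton clause (~q_13), q_13 = 0.
From the singleton clause (~q_33), q_33 = 0.
From the singleton clause (q_32), q_32 = 1.
From the singleton clause (~q_12), q_12 = 0.
From the singleton clause (~q_42), q_42 = 0.
From the singleton clause (q_43), q_43 = 1.
Now (~q_43) is unsatisfied and unit — conflict.
Neither q_22 = 1 nor q_22 = 0 works.
Neither q_11 = 1 nor q_11 = 0 works.
No assignment satisfies every clause.

No, unsatisfiable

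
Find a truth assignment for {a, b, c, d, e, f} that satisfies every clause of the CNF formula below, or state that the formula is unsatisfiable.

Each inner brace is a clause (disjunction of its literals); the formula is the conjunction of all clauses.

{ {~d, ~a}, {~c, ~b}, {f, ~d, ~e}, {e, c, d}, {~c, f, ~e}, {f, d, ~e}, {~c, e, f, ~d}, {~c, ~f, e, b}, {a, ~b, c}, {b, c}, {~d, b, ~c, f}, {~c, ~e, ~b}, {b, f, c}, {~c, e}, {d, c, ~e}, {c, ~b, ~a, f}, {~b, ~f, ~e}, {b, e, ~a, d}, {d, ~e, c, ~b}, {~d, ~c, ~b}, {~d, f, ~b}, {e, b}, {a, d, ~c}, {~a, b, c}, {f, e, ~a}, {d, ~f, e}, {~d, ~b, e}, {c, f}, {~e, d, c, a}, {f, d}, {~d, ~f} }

a ↦ 1,  b ↦ 0,  c ↦ 1,  d ↦ 0,  e ↦ 1,  f ↦ 1

Try d = 0.
Unit clause (f) forces f = 1.
Unit clause (e) forces e = 1.
Unit clause (c) forces c = 1.
Unit clause (~b) forces b = 0.
Unit clause (a) forces a = 1.
Every clause now holds.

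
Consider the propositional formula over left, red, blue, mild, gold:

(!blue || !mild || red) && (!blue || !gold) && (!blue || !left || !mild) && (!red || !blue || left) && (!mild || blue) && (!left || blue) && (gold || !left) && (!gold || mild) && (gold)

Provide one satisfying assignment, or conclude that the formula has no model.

UNSATISFIABLE

From the singleton clause (gold), gold = true.
From the singleton clause (!blue), blue = false.
From the singleton clause (!mild), mild = false.
But (mild) is also a unit clause — contradiction.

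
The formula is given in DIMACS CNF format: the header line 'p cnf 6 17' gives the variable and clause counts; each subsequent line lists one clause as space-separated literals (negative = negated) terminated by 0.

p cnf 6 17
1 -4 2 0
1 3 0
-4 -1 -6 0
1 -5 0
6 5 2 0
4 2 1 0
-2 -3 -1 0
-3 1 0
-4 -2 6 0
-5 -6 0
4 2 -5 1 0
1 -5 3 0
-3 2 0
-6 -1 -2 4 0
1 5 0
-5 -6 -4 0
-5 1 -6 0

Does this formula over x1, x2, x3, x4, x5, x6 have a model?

Yes, satisfiable

Try x1 = True.
Try x4 = False.
Try x2 = False.
Unit clause (¬x3) forces x3 = False.
Try x6 = True.
Unit clause (¬x5) forces x5 = False.
All clauses are satisfied.
A satisfying assignment: x1: True,  x2: False,  x3: False,  x4: False,  x5: False,  x6: True.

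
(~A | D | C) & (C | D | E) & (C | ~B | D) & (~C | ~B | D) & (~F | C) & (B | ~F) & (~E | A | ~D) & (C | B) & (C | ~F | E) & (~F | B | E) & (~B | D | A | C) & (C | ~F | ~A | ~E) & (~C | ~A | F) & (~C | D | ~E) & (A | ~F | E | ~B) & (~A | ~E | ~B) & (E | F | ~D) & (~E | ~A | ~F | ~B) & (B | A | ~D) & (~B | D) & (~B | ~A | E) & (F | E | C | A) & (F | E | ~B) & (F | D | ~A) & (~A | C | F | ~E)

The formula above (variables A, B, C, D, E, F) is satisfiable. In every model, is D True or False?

False

Suppose D = 1.
Case F = 0:
From the singleton clause (E), E = 1.
From the singleton clause (A), A = 1.
From the singleton clause (~C), C = 0.
But (C) is also a unit clause — contradiction.
Backtrack on F: now try F = 1.
From the singleton clause (C), C = 1.
From the singleton clause (B), B = 1.
Case E = 0:
From the singleton clause (A), A = 1.
But (~A) is also a unit clause — contradiction.
Backtrack on E: now try E = 1.
From the singleton clause (A), A = 1.
But (~A) is also a unit clause — contradiction.
Neither E = 1 nor E = 0 works.
Neither F = 1 nor F = 0 works.
So every satisfying assignment has D = False.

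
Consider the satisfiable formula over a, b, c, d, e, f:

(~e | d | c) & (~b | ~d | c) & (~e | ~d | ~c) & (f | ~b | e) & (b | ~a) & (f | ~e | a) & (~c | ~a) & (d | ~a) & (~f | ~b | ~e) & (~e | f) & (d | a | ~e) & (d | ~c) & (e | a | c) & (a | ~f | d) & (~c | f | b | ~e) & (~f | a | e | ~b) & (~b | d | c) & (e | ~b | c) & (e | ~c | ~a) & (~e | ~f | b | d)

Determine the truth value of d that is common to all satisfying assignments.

Suppose d = 0.
Unit clause (~a) forces a = 0.
Unit clause (~e) forces e = 0.
Unit clause (~c) forces c = 0.
That conflicts with the unit clause (c).
So every satisfying assignment has d = True.

True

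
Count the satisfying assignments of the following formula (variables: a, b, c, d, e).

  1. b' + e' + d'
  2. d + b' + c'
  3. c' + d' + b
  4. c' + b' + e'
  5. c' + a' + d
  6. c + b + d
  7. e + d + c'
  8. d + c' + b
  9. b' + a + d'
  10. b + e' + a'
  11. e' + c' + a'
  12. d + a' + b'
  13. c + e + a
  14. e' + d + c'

There are 2^5 = 32 truth assignments over (a, b, c, d, e).
Split on d. With d = 1, the clauses containing d are satisfied and d' drops from the rest; 4 of the 2^4 = 16 assignments to the other variables satisfy what remains.
With d = 0, by the same count on the reduced clause set, 1 assignment works.
(One model: a=F, b=F, c=F, d=T, e=T.)
Total: 4 + 1 = 5.

5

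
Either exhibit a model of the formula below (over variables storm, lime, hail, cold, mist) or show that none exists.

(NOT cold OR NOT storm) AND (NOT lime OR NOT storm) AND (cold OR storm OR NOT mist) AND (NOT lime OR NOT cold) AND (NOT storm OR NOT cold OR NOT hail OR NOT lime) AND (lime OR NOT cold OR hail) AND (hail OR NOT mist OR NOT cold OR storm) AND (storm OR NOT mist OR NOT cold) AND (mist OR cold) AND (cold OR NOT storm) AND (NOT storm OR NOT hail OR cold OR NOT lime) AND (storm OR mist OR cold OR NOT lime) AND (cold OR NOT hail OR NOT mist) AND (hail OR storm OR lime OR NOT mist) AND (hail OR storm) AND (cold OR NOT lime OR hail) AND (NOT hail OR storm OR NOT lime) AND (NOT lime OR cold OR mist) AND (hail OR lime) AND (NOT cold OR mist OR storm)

UNSATISFIABLE

Suppose cold = false.
The clause (mist) is unit, so mist = true.
The clause (storm) is unit, so storm = true.
That conflicts with the unit clause (NOT storm).
So cold must be the other value — set cold = true.
The clause (NOT storm) is unit, so storm = false.
The clause (NOT lime) is unit, so lime = false.
The clause (hail) is unit, so hail = true.
The clause (NOT mist) is unit, so mist = false.
That conflicts with the unit clause (mist).
Neither cold = true nor cold = false works.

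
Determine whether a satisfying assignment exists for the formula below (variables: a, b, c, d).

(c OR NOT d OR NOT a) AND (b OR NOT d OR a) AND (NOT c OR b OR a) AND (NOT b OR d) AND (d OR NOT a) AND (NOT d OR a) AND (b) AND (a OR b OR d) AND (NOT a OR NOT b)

No

The clause (b) is unit, so b = true.
The clause (d) is unit, so d = true.
The clause (a) is unit, so a = true.
That conflicts with the unit clause (NOT a).
No assignment satisfies every clause.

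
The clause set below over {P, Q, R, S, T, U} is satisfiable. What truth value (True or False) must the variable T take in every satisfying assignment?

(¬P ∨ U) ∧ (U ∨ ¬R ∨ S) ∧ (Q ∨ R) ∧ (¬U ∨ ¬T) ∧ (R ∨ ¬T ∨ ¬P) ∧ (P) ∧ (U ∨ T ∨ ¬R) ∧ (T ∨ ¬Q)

Suppose T = True.
The clause (¬U) is unit, so U = False.
The clause (¬P) is unit, so P = False.
Now (P) is unsatisfied and unit — conflict.
So every satisfying assignment has T = False.

False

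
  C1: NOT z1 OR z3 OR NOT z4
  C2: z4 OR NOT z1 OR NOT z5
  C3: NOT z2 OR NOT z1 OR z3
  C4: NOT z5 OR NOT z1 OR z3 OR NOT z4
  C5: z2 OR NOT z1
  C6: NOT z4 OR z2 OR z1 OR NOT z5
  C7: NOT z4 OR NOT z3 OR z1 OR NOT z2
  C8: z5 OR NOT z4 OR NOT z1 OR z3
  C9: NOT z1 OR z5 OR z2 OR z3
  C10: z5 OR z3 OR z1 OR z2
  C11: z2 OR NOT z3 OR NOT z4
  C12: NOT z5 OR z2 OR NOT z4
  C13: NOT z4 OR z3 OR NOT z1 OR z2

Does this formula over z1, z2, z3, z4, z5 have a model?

Branch on z2: set z2 = false.
The clause (NOT z1) is unit, so z1 = false.
Branch on z4: set z4 = false.
Branch on z5: set z5 = false.
The clause (z3) is unit, so z3 = true.
All clauses are satisfied.
A satisfying assignment: z1: false; z2: false; z3: true; z4: false; z5: false.

Satisfiable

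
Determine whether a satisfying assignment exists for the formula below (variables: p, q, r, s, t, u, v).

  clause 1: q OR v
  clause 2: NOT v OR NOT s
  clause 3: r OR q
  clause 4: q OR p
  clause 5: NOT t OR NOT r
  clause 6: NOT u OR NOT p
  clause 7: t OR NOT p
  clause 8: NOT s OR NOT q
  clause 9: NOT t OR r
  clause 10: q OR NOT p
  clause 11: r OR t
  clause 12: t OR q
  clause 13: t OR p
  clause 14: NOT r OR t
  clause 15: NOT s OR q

No

Try q = true.
(NOT s) alone gives s = false.
Try t = false.
(NOT p) alone gives p = false.
But (p) is also a unit clause — contradiction.
So t must be the other value — set t = true.
(NOT r) alone gives r = false.
But (r) is also a unit clause — contradiction.
Either choice for t ends in contradiction.
So q must be the other value — set q = false.
(v) alone gives v = true.
(NOT s) alone gives s = false.
(r) alone gives r = true.
(p) alone gives p = true.
But (NOT p) is also a unit clause — contradiction.
Either choice for q ends in contradiction.
No assignment satisfies every clause.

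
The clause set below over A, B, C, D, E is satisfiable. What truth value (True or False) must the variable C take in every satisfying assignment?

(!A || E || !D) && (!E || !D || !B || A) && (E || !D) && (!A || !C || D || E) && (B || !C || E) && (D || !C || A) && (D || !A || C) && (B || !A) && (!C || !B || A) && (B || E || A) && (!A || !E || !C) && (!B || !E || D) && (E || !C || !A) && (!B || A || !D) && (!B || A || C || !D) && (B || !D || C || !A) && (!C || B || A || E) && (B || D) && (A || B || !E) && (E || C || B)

Suppose C = true.
Suppose E = true.
From the singleton clause (!A), A = false.
From the singleton clause (D), D = true.
From the singleton clause (!B), B = false.
But (B) is also a unit clause — contradiction.
That branch fails; take E = false instead.
From the singleton clause (!D), D = false.
From the singleton clause (!A), A = false.
But (A) is also a unit clause — contradiction.
Either choice for E ends in contradiction.
So every satisfying assignment has C = False.

False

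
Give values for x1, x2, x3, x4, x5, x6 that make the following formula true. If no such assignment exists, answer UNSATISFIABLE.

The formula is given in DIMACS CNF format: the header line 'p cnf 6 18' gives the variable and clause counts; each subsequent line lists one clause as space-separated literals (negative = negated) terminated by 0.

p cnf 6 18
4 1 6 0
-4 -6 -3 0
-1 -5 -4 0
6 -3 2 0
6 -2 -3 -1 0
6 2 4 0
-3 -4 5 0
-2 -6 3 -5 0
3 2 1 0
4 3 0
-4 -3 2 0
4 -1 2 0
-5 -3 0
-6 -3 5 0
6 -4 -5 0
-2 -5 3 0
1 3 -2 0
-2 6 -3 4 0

Branch on x4: set x4 = True.
Branch on x6: set x6 = True.
The clause (¬x3) is unit, so x3 = False.
Branch on x1: set x1 = True.
The clause (¬x5) is unit, so x5 = False.
Every clause is now satisfied; x2 is unconstrained.

x1=True, x2=False, x3=False, x4=True, x5=False, x6=True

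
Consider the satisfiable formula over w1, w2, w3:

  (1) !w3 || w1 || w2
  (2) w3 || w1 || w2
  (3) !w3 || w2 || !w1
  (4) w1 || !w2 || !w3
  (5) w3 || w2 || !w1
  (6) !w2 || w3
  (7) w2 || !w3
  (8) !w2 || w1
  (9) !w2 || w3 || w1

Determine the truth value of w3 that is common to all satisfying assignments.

Suppose w3 = false.
The clause (!w2) is unit, so w2 = false.
The clause (w1) is unit, so w1 = true.
Now (!w1) is unsatisfied and unit — conflict.
So every satisfying assignment has w3 = True.

True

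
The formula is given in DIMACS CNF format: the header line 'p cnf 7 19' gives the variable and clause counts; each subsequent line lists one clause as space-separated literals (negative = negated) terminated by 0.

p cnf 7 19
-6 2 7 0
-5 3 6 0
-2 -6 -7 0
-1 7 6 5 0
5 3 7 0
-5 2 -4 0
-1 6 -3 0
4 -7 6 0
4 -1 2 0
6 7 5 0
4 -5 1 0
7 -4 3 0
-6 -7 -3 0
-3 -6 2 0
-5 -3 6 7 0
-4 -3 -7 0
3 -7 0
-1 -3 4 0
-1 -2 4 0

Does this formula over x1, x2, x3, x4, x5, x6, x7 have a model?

Yes

Try x3 = True.
Try x1 = False.
Try x4 = True.
(¬x7) alone gives x7 = False.
Try x6 = True.
(x2) alone gives x2 = True.
Every clause is now satisfied; x5 is unconstrained.
A satisfying assignment: x1 ↦ False,  x2 ↦ True,  x3 ↦ True,  x4 ↦ True,  x5 ↦ True,  x6 ↦ True,  x7 ↦ False.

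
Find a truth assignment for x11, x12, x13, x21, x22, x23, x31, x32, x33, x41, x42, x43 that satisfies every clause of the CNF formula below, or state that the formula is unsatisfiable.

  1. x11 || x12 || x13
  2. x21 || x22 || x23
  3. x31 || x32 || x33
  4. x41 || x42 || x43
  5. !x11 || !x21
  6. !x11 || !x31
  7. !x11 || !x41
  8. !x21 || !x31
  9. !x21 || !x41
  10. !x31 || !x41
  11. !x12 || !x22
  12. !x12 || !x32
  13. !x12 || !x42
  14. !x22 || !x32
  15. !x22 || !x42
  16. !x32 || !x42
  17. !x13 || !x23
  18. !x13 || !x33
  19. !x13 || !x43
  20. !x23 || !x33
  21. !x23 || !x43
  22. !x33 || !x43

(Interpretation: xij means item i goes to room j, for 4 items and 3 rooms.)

Try x11 = false.
Try x12 = true.
Unit clause (!x22) forces x22 = false.
Unit clause (!x32) forces x32 = false.
Unit clause (!x42) forces x42 = false.
Try x21 = true.
Unit clause (!x31) forces x31 = false.
Unit clause (x33) forces x33 = true.
Unit clause (!x41) forces x41 = false.
Unit clause (x43) forces x43 = true.
That conflicts with the unit clause (!x43).
That branch fails; take x21 = false instead.
Unit clause (x23) forces x23 = true.
Unit clause (!x13) forces x13 = false.
Unit clause (!x33) forces x33 = false.
Unit clause (x31) forces x31 = true.
Unit clause (!x41) forces x41 = false.
Unit clause (x43) forces x43 = true.
That conflicts with the unit clause (!x43).
Neither x21 = true nor x21 = false works.
That branch fails; take x12 = false instead.
Unit clause (x13) forces x13 = true.
Unit clause (!x23) forces x23 = false.
Unit clause (!x33) forces x33 = false.
Unit clause (!x43) forces x43 = false.
Try x21 = true.
Unit clause (!x31) forces x31 = false.
Unit clause (x32) forces x32 = true.
Unit clause (!x41) forces x41 = false.
Unit clause (x42) forces x42 = true.
That conflicts with the unit clause (!x42).
That branch fails; take x21 = false instead.
Unit clause (x22) forces x22 = true.
Unit clause (!x32) forces x32 = false.
Unit clause (x31) forces x31 = true.
Unit clause (!x41) forces x41 = false.
Unit clause (x42) forces x42 = true.
That conflicts with the unit clause (!x42).
Neither x21 = true nor x21 = false works.
Neither x12 = true nor x12 = false works.
That branch fails; take x11 = true instead.
Unit clause (!x21) forces x21 = false.
Unit clause (!x31) forces x31 = false.
Unit clause (!x41) forces x41 = false.
Try x22 = true.
Unit clause (!x12) forces x12 = false.
Unit clause (!x32) forces x32 = false.
Unit clause (x33) forces x33 = true.
Unit clause (!x42) forces x42 = false.
Unit clause (x43) forces x43 = true.
That conflicts with the unit clause (!x43).
That branch fails; take x22 = false instead.
Unit clause (x23) forces x23 = true.
Unit clause (!x13) forces x13 = false.
Unit clause (!x33) forces x33 = false.
Unit clause (x32) forces x32 = true.
Unit clause (!x12) forces x12 = false.
Unit clause (!x42) forces x42 = false.
Unit clause (x43) forces x43 = true.
That conflicts with the unit clause (!x43).
Neither x22 = true nor x22 = false works.
Neither x11 = true nor x11 = false works.

UNSATISFIABLE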